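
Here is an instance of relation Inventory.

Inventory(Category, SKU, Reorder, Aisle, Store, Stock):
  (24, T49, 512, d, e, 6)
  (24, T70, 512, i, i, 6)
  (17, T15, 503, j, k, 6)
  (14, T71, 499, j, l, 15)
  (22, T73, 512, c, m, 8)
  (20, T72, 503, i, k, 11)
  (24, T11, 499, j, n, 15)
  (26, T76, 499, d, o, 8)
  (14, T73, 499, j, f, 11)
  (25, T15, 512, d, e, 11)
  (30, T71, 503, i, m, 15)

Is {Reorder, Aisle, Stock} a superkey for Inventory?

No

Two distinct rows share (Reorder=499, Aisle=j, Stock=15), so {Reorder, Aisle, Stock} does not determine every attribute — not a superkey.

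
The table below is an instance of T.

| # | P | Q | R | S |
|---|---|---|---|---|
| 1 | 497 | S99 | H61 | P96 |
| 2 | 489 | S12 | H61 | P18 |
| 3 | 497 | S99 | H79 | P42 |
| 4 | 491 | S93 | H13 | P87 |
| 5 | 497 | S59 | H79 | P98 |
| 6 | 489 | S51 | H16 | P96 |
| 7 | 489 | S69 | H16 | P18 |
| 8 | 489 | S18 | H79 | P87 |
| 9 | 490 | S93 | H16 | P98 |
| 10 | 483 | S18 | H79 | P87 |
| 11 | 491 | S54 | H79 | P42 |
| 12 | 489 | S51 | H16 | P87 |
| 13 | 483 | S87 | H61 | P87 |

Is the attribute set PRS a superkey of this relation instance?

All 13 rows have distinct PRS values, so PRS → (all attributes) holds and PRS is a superkey.

Yes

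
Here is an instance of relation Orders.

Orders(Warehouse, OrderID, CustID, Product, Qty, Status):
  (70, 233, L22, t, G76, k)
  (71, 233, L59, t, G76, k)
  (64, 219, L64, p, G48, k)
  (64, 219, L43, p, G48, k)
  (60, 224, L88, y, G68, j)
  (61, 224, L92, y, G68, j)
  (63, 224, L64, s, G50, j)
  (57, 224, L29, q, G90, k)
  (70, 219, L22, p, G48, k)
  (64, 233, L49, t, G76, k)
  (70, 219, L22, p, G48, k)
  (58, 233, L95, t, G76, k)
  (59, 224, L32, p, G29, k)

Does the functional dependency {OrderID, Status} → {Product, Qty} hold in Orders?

No

(OrderID=233, Status=k): 4 rows → {Product,Qty} = (t, G76), (t, G76), (t, G76), (t, G76) ✓
(OrderID=219, Status=k): 4 rows → {Product,Qty} = (p, G48), (p, G48), (p, G48), (p, G48) ✓
(OrderID=224, Status=j): 3 rows → {Product,Qty} takes values {(y, G68), (s, G50)} — violation
(OrderID=224, Status=k): 2 rows → {Product,Qty} takes values {(q, G90), (p, G29)} — violation
Two rows agree on {OrderID, Status} but differ on {Product, Qty}, so {OrderID, Status} → {Product, Qty} does not hold.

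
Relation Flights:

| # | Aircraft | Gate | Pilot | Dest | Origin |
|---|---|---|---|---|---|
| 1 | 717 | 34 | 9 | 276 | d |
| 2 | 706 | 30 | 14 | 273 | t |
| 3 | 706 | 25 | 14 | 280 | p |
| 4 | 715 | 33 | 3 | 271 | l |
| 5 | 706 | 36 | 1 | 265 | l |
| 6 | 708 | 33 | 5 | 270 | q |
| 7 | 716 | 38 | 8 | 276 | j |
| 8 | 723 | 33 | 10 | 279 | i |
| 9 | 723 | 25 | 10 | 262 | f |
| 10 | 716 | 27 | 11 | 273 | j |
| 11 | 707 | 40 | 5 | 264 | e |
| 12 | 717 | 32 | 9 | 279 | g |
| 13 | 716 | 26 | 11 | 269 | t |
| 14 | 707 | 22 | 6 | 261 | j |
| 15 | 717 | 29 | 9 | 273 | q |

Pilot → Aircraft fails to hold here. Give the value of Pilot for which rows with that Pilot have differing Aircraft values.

5

Pilot=9: rows 1, 12, 15 → Aircraft = 717, 717, 717 ✓
Pilot=14: rows 2, 3 → Aircraft = 706, 706 ✓
Pilot=3: row 4 → Aircraft = 715 ✓
Pilot=1: row 5 → Aircraft = 706 ✓
Pilot=5: rows 6, 11 → Aircraft takes values {708, 707} — violation
Pilot=8: row 7 → Aircraft = 716 ✓
Pilot=10: rows 8, 9 → Aircraft = 723, 723 ✓
Pilot=11: rows 10, 13 → Aircraft = 716, 716 ✓
Pilot=6: row 14 → Aircraft = 707 ✓
The only Pilot value with inconsistent Aircraft is Pilot=5.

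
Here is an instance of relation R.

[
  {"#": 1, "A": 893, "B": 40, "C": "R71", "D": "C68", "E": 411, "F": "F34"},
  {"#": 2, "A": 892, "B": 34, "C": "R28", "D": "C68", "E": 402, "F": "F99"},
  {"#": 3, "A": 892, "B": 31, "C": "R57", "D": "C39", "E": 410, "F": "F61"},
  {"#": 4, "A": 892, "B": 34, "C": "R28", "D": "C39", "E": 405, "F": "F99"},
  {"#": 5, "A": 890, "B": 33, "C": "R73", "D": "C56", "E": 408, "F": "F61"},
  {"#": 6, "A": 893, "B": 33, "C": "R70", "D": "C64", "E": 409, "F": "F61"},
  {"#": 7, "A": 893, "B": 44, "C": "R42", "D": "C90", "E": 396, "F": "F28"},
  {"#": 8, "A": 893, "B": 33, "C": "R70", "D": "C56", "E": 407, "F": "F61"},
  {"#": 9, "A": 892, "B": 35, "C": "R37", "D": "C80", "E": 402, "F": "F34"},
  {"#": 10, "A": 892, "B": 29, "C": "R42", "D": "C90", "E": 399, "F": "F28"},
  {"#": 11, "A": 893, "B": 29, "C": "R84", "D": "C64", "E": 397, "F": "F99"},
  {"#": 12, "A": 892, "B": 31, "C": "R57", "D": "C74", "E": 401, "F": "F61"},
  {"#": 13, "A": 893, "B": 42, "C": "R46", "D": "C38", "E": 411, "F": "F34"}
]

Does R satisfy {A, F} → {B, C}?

No

(A=893, F=F34): rows 1, 13 → {B,C} takes values {(40, R71), (42, R46)} — violation
(A=892, F=F99): rows 2, 4 → {B,C} = (34, R28), (34, R28) ✓
(A=892, F=F61): rows 3, 12 → {B,C} = (31, R57), (31, R57) ✓
(A=890, F=F61): row 5 → {B,C} = (33, R73) ✓
(A=893, F=F61): rows 6, 8 → {B,C} = (33, R70), (33, R70) ✓
(A=893, F=F28): row 7 → {B,C} = (44, R42) ✓
(A=892, F=F34): row 9 → {B,C} = (35, R37) ✓
(A=892, F=F28): row 10 → {B,C} = (29, R42) ✓
(A=893, F=F99): row 11 → {B,C} = (29, R84) ✓
Two rows agree on {A, F} but differ on {B, C}, so {A, F} → {B, C} does not hold.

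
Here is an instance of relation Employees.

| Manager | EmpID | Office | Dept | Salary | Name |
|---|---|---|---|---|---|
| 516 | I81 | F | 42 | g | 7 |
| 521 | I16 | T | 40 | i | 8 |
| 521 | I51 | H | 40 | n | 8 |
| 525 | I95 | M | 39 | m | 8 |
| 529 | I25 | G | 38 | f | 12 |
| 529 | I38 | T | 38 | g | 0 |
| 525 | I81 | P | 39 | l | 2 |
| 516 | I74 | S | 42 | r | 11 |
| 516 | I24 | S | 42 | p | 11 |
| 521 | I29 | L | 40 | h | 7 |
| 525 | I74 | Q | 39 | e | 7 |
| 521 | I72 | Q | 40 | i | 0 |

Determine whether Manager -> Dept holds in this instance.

Yes

Manager=516: 3 rows → Dept = 42, 42, 42 ✓
Manager=521: 4 rows → Dept = 40, 40, 40, 40 ✓
Manager=525: 3 rows → Dept = 39, 39, 39 ✓
Manager=529: 2 rows → Dept = 38, 38 ✓
Every Manager value is associated with a single Dept value, so Manager -> Dept holds.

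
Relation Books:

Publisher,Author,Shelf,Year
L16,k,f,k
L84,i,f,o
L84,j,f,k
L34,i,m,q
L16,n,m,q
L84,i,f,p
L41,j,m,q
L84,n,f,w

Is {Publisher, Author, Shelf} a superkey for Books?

Two distinct rows share (Publisher=L84, Author=i, Shelf=f), so {Publisher, Author, Shelf} does not determine every attribute — not a superkey.

No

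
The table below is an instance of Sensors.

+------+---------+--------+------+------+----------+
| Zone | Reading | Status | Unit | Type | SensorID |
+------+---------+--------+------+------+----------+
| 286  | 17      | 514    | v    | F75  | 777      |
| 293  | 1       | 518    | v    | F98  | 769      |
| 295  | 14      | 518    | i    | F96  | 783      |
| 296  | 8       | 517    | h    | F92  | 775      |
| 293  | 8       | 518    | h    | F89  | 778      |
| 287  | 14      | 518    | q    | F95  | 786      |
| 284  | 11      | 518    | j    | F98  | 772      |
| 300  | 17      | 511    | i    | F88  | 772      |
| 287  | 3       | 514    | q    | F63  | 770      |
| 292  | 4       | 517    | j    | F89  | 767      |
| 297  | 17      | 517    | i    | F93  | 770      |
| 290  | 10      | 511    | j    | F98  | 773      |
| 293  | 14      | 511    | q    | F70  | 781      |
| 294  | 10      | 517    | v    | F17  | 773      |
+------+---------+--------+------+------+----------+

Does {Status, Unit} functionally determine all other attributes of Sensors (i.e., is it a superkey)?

Yes

All 14 rows have distinct {Status, Unit} values, so {Status, Unit} → (all attributes) holds and {Status, Unit} is a superkey.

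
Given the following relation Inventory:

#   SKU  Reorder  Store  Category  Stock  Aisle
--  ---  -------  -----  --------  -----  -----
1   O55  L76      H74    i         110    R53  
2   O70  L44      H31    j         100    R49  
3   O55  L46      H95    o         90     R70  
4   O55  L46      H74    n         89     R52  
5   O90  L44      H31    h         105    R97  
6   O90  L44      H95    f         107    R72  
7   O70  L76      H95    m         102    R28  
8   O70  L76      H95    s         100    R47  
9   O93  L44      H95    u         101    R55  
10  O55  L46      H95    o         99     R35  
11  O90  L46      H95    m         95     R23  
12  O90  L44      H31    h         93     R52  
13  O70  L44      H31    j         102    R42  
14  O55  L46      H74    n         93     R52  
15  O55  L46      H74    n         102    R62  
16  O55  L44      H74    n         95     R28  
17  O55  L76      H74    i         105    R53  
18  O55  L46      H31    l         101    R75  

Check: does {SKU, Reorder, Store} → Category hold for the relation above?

(SKU=O55, Reorder=L76, Store=H74): rows 1, 17 → Category = i, i ✓
(SKU=O70, Reorder=L44, Store=H31): rows 2, 13 → Category = j, j ✓
(SKU=O55, Reorder=L46, Store=H95): rows 3, 10 → Category = o, o ✓
(SKU=O55, Reorder=L46, Store=H74): rows 4, 14, 15 → Category = n, n, n ✓
(SKU=O90, Reorder=L44, Store=H31): rows 5, 12 → Category = h, h ✓
(SKU=O90, Reorder=L44, Store=H95): row 6 → Category = f ✓
(SKU=O70, Reorder=L76, Store=H95): rows 7, 8 → Category takes values {m, s} — violation
(SKU=O93, Reorder=L44, Store=H95): row 9 → Category = u ✓
(SKU=O90, Reorder=L46, Store=H95): row 11 → Category = m ✓
(SKU=O55, Reorder=L44, Store=H74): row 16 → Category = n ✓
(SKU=O55, Reorder=L46, Store=H31): row 18 → Category = l ✓
Two rows agree on {SKU, Reorder, Store} but differ on Category, so {SKU, Reorder, Store} → Category does not hold.

No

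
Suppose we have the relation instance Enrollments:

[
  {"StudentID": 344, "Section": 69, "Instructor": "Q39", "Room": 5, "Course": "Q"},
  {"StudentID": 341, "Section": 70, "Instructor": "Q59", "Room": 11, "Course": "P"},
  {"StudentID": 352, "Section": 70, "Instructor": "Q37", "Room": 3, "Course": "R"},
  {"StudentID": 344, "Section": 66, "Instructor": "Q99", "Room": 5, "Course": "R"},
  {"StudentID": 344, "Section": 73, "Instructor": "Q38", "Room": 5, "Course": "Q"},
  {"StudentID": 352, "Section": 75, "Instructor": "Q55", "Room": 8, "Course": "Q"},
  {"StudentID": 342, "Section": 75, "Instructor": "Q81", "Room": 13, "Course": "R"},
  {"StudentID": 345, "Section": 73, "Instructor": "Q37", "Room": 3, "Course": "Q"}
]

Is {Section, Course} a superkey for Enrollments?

No

Two distinct rows share (Section=73, Course=Q), so {Section, Course} does not determine every attribute — not a superkey.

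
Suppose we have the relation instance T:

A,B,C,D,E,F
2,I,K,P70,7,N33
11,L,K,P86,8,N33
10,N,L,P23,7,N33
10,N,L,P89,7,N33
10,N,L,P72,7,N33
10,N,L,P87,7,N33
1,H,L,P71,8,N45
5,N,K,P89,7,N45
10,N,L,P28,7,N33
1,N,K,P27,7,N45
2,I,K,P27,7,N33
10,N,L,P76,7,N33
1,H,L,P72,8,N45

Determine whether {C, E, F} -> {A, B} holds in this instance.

No

(C=K, E=7, F=N33): 2 rows → {A,B} = (2, I), (2, I) ✓
(C=K, E=8, F=N33): 1 row → {A,B} = (11, L) ✓
(C=L, E=7, F=N33): 6 rows → {A,B} = (10, N), (10, N), (10, N), (10, N), (10, N), (10, N) ✓
(C=L, E=8, F=N45): 2 rows → {A,B} = (1, H), (1, H) ✓
(C=K, E=7, F=N45): 2 rows → {A,B} takes values {(5, N), (1, N)} — violation
Two rows agree on {C, E, F} but differ on {A, B}, so {C, E, F} -> {A, B} does not hold.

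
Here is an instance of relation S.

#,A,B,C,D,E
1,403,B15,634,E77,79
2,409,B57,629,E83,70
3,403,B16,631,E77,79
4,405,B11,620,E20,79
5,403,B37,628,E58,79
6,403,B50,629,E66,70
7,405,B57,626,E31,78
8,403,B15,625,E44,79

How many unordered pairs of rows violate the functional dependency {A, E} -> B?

(A=403, E=79): violating pairs (1,3), (1,5), (3,5), (3,8), (5,8) — 5 pairs.

5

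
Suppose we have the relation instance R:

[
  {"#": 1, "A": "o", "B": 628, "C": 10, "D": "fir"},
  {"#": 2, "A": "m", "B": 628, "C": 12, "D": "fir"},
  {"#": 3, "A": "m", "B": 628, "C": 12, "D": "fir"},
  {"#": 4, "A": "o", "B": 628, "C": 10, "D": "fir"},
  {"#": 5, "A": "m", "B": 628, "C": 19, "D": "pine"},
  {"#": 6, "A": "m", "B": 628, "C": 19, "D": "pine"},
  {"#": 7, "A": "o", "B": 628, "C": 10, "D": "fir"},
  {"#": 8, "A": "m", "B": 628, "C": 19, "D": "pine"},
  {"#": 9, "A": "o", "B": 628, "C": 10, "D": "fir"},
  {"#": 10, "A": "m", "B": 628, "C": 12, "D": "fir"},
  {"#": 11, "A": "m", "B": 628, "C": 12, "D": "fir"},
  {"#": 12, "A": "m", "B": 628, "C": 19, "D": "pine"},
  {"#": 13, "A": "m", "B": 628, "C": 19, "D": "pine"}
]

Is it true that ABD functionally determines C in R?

Yes

(A=o, B=628, D=fir): rows 1, 4, 7, 9 → C = 10, 10, 10, 10 ✓
(A=m, B=628, D=fir): rows 2, 3, 10, 11 → C = 12, 12, 12, 12 ✓
(A=m, B=628, D=pine): rows 5, 6, 8, 12, 13 → C = 19, 19, 19, 19, 19 ✓
Every ABD value is associated with a single C value, so ABD → C holds.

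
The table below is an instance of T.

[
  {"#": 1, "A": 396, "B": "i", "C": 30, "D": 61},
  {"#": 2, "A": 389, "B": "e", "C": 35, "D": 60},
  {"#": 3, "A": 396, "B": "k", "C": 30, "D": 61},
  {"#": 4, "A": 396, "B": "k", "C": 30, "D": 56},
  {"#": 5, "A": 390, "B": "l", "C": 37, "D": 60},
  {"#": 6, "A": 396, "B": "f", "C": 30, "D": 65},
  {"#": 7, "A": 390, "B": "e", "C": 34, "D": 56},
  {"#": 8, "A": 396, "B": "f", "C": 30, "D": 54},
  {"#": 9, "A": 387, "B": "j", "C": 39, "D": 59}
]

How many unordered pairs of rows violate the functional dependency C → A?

0

C=30: all 5 rows agree on A — 0 pairs.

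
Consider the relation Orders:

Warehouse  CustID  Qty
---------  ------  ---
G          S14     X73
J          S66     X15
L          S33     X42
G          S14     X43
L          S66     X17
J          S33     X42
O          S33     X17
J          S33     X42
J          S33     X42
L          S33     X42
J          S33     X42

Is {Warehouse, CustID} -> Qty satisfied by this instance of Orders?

No

(Warehouse=G, CustID=S14): 2 rows → Qty takes values {X73, X43} — violation
(Warehouse=J, CustID=S66): 1 row → Qty = X15 ✓
(Warehouse=L, CustID=S33): 2 rows → Qty = X42, X42 ✓
(Warehouse=L, CustID=S66): 1 row → Qty = X17 ✓
(Warehouse=J, CustID=S33): 4 rows → Qty = X42, X42, X42, X42 ✓
(Warehouse=O, CustID=S33): 1 row → Qty = X17 ✓
Two rows agree on {Warehouse, CustID} but differ on Qty, so {Warehouse, CustID} -> Qty does not hold.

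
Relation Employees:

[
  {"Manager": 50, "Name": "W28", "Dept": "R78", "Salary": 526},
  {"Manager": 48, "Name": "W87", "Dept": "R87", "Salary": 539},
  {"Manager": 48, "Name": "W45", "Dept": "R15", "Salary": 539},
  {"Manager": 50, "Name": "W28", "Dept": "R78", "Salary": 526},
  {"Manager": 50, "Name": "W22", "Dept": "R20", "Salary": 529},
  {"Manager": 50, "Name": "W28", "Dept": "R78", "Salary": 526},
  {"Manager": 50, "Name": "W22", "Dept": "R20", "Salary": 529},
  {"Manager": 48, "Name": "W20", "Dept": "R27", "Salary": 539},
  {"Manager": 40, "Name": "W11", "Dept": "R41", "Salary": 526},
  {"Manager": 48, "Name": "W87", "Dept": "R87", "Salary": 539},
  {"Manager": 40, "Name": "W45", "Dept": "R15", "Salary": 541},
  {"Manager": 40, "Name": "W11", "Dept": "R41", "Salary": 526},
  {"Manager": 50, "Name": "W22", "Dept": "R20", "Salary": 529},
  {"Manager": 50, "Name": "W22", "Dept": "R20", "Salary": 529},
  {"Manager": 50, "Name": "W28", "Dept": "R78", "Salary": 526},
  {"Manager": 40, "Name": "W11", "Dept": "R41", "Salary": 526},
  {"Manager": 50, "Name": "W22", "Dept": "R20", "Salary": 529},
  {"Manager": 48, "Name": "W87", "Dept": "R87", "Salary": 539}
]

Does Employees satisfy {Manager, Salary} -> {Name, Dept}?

No

(Manager=50, Salary=526): 4 rows → {Name,Dept} = (W28, R78), (W28, R78), (W28, R78), (W28, R78) ✓
(Manager=48, Salary=539): 5 rows → {Name,Dept} takes values {(W87, R87), (W45, R15), (W20, R27)} — violation
(Manager=50, Salary=529): 5 rows → {Name,Dept} = (W22, R20), (W22, R20), (W22, R20), (W22, R20), (W22, R20) ✓
(Manager=40, Salary=526): 3 rows → {Name,Dept} = (W11, R41), (W11, R41), (W11, R41) ✓
(Manager=40, Salary=541): 1 row → {Name,Dept} = (W45, R15) ✓
Two rows agree on {Manager, Salary} but differ on {Name, Dept}, so {Manager, Salary} -> {Name, Dept} does not hold.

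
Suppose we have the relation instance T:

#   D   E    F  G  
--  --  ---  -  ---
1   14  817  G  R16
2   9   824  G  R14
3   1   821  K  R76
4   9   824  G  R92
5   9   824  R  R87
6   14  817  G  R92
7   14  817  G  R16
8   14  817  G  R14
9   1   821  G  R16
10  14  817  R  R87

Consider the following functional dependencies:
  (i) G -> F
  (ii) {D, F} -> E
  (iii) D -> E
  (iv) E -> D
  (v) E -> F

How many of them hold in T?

4

(i) G -> F: every LHS value maps to a single RHS value — holds.
(ii) {D, F} -> E: every LHS value maps to a single RHS value — holds.
(iii) D -> E: every LHS value maps to a single RHS value — holds.
(iv) E -> D: every LHS value maps to a single RHS value — holds.
(v) E -> F: E=817: rows 1, 6, 7, 8, 10 → F takes values {G, R} — violation; E=824: rows 2, 4, 5 → F takes values {G, R} — violation; E=821: rows 3, 9 → F takes values {K, G} — violation — fails.
4 of the 5 dependencies hold.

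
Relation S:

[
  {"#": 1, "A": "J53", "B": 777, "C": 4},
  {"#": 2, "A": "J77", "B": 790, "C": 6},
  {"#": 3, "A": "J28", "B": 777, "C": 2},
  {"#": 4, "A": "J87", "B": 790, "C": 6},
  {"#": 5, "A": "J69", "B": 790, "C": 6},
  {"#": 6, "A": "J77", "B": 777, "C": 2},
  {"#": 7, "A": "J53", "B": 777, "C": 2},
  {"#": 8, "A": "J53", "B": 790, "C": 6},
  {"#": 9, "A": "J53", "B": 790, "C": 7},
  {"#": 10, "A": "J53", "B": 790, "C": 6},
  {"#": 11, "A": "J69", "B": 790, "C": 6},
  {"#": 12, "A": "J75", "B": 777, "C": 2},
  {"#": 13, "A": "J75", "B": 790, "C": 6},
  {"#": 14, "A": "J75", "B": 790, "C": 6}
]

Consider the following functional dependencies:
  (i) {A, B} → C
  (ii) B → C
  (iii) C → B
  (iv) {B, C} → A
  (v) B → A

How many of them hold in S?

1

(i) {A, B} → C: (A=J53, B=777): rows 1, 7 → C takes values {4, 2} — violation; (A=J53, B=790): rows 8, 9, 10 → C takes values {6, 7} — violation — fails.
(ii) B → C: B=777: rows 1, 3, 6, 7, 12 → C takes values {4, 2} — violation; B=790: rows 2, 4, 5, 8, 9, 10, 11, 13, 14 → C takes values {6, 7} — violation — fails.
(iii) C → B: every LHS value maps to a single RHS value — holds.
(iv) {B, C} → A: (B=790, C=6): rows 2, 4, 5, 8, 10, 11, 13, 14 → A takes values {J77, J87, J69, J53, J75} — violation; (B=777, C=2): rows 3, 6, 7, 12 → A takes values {J28, J77, J53, J75} — violation — fails.
(v) B → A: B=777: rows 1, 3, 6, 7, 12 → A takes values {J53, J28, J77, J75} — violation; B=790: rows 2, 4, 5, 8, 9, 10, 11, 13, 14 → A takes values {J77, J87, J69, J53, J75} — violation — fails.
1 of the 5 dependencies holds.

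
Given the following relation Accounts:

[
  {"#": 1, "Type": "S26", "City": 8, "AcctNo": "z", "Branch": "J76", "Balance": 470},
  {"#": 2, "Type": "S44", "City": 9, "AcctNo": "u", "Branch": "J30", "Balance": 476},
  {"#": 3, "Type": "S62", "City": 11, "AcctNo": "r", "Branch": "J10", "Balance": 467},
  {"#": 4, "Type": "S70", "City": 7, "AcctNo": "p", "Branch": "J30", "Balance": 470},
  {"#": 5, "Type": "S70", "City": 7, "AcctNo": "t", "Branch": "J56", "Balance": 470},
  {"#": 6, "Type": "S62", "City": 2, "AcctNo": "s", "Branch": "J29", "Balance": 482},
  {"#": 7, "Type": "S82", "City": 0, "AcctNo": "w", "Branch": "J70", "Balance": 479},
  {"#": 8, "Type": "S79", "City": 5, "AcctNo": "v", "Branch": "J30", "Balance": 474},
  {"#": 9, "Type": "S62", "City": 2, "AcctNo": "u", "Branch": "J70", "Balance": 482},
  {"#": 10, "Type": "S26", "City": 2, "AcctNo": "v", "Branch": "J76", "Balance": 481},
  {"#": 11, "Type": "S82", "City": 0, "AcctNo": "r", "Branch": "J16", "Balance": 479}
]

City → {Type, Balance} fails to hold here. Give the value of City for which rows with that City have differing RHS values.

2

City=8: row 1 → {Type,Balance} = (S26, 470) ✓
City=9: row 2 → {Type,Balance} = (S44, 476) ✓
City=11: row 3 → {Type,Balance} = (S62, 467) ✓
City=7: rows 4, 5 → {Type,Balance} = (S70, 470), (S70, 470) ✓
City=2: rows 6, 9, 10 → {Type,Balance} takes values {(S62, 482), (S26, 481)} — violation
City=0: rows 7, 11 → {Type,Balance} = (S82, 479), (S82, 479) ✓
City=5: row 8 → {Type,Balance} = (S79, 474) ✓
The only City value with inconsistent RHS is City=2.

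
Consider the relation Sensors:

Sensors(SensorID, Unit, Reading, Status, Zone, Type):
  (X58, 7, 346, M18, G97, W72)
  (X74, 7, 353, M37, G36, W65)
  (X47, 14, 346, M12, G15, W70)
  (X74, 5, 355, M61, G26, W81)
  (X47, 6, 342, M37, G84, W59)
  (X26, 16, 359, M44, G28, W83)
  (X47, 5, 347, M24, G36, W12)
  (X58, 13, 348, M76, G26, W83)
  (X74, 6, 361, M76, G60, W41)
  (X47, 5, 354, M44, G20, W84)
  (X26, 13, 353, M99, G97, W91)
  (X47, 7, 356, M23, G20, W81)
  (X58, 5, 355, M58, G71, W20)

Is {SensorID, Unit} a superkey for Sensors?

No

Two distinct rows share (SensorID=X47, Unit=5), so {SensorID, Unit} does not determine every attribute — not a superkey.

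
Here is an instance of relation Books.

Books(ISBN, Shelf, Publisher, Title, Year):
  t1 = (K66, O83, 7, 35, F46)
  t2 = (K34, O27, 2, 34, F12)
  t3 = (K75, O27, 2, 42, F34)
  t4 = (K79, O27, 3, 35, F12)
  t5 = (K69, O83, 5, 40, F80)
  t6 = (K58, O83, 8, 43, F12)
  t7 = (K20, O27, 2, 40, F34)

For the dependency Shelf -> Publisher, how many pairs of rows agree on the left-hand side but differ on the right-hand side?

Shelf=O83: violating pairs (1,5), (1,6), (5,6) — 3 pairs.
Shelf=O27: violating pairs (2,4), (3,4), (4,7) — 3 pairs.

6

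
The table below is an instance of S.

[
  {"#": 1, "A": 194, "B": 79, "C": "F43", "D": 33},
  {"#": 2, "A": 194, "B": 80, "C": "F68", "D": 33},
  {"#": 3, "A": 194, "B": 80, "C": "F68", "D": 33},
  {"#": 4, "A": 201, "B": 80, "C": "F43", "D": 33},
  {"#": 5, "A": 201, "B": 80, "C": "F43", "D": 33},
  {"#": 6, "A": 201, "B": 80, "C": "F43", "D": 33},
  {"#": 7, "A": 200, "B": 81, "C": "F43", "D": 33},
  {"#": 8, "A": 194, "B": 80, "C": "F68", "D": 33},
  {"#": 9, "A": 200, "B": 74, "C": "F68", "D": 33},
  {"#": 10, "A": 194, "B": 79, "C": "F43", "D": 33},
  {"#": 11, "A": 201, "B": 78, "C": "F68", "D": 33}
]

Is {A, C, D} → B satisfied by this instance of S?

(A=194, C=F43, D=33): rows 1, 10 → B = 79, 79 ✓
(A=194, C=F68, D=33): rows 2, 3, 8 → B = 80, 80, 80 ✓
(A=201, C=F43, D=33): rows 4, 5, 6 → B = 80, 80, 80 ✓
(A=200, C=F43, D=33): row 7 → B = 81 ✓
(A=200, C=F68, D=33): row 9 → B = 74 ✓
(A=201, C=F68, D=33): row 11 → B = 78 ✓
Every {A, C, D} value is associated with a single B value, so {A, C, D} → B holds.

Yes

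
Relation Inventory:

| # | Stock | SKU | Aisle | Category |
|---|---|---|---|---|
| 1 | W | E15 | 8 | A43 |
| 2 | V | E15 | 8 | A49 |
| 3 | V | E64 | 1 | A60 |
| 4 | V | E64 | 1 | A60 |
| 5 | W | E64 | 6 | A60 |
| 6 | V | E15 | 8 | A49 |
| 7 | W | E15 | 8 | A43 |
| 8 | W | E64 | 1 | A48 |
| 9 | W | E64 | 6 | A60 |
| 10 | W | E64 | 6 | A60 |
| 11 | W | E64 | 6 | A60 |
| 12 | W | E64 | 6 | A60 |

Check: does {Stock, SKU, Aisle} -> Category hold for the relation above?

Yes

(Stock=W, SKU=E15, Aisle=8): rows 1, 7 → Category = A43, A43 ✓
(Stock=V, SKU=E15, Aisle=8): rows 2, 6 → Category = A49, A49 ✓
(Stock=V, SKU=E64, Aisle=1): rows 3, 4 → Category = A60, A60 ✓
(Stock=W, SKU=E64, Aisle=6): rows 5, 9, 10, 11, 12 → Category = A60, A60, A60, A60, A60 ✓
(Stock=W, SKU=E64, Aisle=1): row 8 → Category = A48 ✓
Every {Stock, SKU, Aisle} value is associated with a single Category value, so {Stock, SKU, Aisle} -> Category holds.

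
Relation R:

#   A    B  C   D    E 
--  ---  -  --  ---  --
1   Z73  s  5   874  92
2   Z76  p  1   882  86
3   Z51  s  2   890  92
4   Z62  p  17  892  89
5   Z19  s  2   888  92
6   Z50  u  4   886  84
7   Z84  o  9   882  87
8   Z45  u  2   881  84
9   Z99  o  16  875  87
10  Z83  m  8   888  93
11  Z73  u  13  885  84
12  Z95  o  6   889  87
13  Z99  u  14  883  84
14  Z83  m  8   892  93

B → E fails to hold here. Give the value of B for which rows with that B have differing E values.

B=s: rows 1, 3, 5 → E = 92, 92, 92 ✓
B=p: rows 2, 4 → E takes values {86, 89} — violation
B=u: rows 6, 8, 11, 13 → E = 84, 84, 84, 84 ✓
B=o: rows 7, 9, 12 → E = 87, 87, 87 ✓
B=m: rows 10, 14 → E = 93, 93 ✓
The only B value with inconsistent E is B=p.

p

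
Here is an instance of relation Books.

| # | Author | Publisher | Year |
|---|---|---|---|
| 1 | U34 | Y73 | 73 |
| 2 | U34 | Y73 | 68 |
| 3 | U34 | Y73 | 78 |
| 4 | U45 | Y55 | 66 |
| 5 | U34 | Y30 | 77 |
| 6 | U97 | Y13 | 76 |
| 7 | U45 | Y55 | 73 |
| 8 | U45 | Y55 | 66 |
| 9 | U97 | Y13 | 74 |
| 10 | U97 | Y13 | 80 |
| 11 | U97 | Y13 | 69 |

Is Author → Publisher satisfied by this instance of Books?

Author=U34: rows 1, 2, 3, 5 → Publisher takes values {Y73, Y30} — violation
Author=U45: rows 4, 7, 8 → Publisher = Y55, Y55, Y55 ✓
Author=U97: rows 6, 9, 10, 11 → Publisher = Y13, Y13, Y13, Y13 ✓
Two rows agree on Author but differ on Publisher, so Author → Publisher does not hold.

No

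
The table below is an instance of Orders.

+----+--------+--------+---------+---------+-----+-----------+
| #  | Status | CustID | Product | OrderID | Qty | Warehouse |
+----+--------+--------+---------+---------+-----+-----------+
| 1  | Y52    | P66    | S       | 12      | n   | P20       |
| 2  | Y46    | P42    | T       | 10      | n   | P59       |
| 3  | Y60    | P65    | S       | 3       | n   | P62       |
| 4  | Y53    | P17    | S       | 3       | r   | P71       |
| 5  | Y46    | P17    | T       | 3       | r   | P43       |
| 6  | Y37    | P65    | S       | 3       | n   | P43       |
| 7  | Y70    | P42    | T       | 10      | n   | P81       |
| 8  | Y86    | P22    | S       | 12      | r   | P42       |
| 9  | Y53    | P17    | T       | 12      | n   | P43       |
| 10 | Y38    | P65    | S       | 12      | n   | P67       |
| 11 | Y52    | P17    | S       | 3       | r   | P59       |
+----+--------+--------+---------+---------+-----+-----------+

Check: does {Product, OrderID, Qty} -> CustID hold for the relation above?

(Product=S, OrderID=12, Qty=n): rows 1, 10 → CustID takes values {P66, P65} — violation
(Product=T, OrderID=10, Qty=n): rows 2, 7 → CustID = P42, P42 ✓
(Product=S, OrderID=3, Qty=n): rows 3, 6 → CustID = P65, P65 ✓
(Product=S, OrderID=3, Qty=r): rows 4, 11 → CustID = P17, P17 ✓
(Product=T, OrderID=3, Qty=r): row 5 → CustID = P17 ✓
(Product=S, OrderID=12, Qty=r): row 8 → CustID = P22 ✓
(Product=T, OrderID=12, Qty=n): row 9 → CustID = P17 ✓
Two rows agree on {Product, OrderID, Qty} but differ on CustID, so {Product, OrderID, Qty} -> CustID does not hold.

No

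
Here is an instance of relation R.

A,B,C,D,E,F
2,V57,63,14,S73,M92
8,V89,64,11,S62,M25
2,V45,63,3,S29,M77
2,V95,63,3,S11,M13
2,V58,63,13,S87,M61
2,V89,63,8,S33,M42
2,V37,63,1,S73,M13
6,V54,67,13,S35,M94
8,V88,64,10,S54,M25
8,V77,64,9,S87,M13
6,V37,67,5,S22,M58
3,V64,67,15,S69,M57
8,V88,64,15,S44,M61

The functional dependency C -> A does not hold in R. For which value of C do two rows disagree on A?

C=63: 6 rows → A = 2, 2, 2, 2, 2, 2 ✓
C=64: 4 rows → A = 8, 8, 8, 8 ✓
C=67: 3 rows → A takes values {6, 3} — violation
The only C value with inconsistent A is C=67.

67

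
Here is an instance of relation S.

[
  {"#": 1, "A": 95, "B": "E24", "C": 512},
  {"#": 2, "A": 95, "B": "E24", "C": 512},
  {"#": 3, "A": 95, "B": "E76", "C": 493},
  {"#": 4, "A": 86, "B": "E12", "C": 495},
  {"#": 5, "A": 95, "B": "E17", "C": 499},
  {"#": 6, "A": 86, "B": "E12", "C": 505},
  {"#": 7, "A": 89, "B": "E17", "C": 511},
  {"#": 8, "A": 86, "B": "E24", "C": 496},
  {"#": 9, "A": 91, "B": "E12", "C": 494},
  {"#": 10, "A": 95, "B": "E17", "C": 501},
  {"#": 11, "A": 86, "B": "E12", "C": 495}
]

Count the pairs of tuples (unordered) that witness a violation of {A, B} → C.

(A=95, B=E24): all 2 rows agree on C — 0 pairs.
(A=86, B=E12): violating pairs (4,6), (6,11) — 2 pairs.
(A=95, B=E17): violating pairs (5,10) — 1 pair.

3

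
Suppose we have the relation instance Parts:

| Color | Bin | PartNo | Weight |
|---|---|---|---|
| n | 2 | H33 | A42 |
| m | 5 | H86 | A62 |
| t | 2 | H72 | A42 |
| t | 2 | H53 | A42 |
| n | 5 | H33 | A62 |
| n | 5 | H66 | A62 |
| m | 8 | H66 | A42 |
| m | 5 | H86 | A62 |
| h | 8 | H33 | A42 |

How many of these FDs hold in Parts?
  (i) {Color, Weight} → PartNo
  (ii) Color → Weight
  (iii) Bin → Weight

(i) {Color, Weight} → PartNo: (Color=t, Weight=A42): 2 rows → PartNo takes values {H72, H53} — violation; (Color=n, Weight=A62): 2 rows → PartNo takes values {H33, H66} — violation — fails.
(ii) Color → Weight: Color=n: 3 rows → Weight takes values {A42, A62} — violation; Color=m: 3 rows → Weight takes values {A62, A42} — violation — fails.
(iii) Bin → Weight: every LHS value maps to a single RHS value — holds.
1 of the 3 dependencies holds.

1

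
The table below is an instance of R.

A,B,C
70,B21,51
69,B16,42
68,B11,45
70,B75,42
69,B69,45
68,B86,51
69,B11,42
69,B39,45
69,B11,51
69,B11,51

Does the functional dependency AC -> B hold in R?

(A=70, C=51): 1 row → B = B21 ✓
(A=69, C=42): 2 rows → B takes values {B16, B11} — violation
(A=68, C=45): 1 row → B = B11 ✓
(A=70, C=42): 1 row → B = B75 ✓
(A=69, C=45): 2 rows → B takes values {B69, B39} — violation
(A=68, C=51): 1 row → B = B86 ✓
(A=69, C=51): 2 rows → B = B11, B11 ✓
Two rows agree on AC but differ on B, so AC -> B does not hold.

No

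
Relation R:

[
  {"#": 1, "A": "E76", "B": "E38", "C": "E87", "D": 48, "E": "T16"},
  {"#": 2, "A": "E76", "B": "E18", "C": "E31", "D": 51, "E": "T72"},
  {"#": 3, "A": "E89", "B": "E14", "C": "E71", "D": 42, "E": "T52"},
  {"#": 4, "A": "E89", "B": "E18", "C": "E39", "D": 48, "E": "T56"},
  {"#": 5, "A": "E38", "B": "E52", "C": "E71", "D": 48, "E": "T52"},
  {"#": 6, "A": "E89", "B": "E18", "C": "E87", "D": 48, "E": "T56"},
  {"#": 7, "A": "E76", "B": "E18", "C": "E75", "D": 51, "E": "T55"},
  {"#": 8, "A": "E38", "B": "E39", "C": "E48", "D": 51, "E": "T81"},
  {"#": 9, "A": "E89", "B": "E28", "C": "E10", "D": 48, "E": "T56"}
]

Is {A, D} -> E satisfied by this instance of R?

(A=E76, D=48): row 1 → E = T16 ✓
(A=E76, D=51): rows 2, 7 → E takes values {T72, T55} — violation
(A=E89, D=42): row 3 → E = T52 ✓
(A=E89, D=48): rows 4, 6, 9 → E = T56, T56, T56 ✓
(A=E38, D=48): row 5 → E = T52 ✓
(A=E38, D=51): row 8 → E = T81 ✓
Two rows agree on {A, D} but differ on E, so {A, D} -> E does not hold.

No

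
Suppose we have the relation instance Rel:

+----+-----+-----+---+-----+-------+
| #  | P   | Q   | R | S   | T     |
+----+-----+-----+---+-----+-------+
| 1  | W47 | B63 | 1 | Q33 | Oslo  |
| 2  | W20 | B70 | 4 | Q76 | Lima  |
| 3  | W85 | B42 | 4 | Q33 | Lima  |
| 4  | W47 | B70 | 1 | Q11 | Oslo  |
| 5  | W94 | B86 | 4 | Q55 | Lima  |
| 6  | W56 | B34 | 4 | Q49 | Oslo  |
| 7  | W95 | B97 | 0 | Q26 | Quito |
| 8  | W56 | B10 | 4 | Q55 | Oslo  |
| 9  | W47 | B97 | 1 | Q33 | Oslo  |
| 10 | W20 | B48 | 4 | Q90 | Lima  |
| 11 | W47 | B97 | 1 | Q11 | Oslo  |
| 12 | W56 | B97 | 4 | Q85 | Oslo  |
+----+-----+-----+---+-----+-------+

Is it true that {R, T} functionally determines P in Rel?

No

(R=1, T=Oslo): rows 1, 4, 9, 11 → P = W47, W47, W47, W47 ✓
(R=4, T=Lima): rows 2, 3, 5, 10 → P takes values {W20, W85, W94} — violation
(R=4, T=Oslo): rows 6, 8, 12 → P = W56, W56, W56 ✓
(R=0, T=Quito): row 7 → P = W95 ✓
Two rows agree on {R, T} but differ on P, so {R, T} -> P does not hold.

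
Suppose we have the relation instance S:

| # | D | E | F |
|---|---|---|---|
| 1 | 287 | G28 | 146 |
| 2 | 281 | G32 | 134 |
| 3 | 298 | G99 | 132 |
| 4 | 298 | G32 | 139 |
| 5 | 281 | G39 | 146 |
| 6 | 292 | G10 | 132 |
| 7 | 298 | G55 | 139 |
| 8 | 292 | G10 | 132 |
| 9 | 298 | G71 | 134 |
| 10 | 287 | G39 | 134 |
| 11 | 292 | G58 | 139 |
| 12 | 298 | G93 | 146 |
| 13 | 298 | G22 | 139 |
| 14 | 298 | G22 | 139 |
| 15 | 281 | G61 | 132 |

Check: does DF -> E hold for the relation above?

(D=287, F=146): row 1 → E = G28 ✓
(D=281, F=134): row 2 → E = G32 ✓
(D=298, F=132): row 3 → E = G99 ✓
(D=298, F=139): rows 4, 7, 13, 14 → E takes values {G32, G55, G22} — violation
(D=281, F=146): row 5 → E = G39 ✓
(D=292, F=132): rows 6, 8 → E = G10, G10 ✓
(D=298, F=134): row 9 → E = G71 ✓
(D=287, F=134): row 10 → E = G39 ✓
(D=292, F=139): row 11 → E = G58 ✓
(D=298, F=146): row 12 → E = G93 ✓
(D=281, F=132): row 15 → E = G61 ✓
Two rows agree on DF but differ on E, so DF -> E does not hold.

No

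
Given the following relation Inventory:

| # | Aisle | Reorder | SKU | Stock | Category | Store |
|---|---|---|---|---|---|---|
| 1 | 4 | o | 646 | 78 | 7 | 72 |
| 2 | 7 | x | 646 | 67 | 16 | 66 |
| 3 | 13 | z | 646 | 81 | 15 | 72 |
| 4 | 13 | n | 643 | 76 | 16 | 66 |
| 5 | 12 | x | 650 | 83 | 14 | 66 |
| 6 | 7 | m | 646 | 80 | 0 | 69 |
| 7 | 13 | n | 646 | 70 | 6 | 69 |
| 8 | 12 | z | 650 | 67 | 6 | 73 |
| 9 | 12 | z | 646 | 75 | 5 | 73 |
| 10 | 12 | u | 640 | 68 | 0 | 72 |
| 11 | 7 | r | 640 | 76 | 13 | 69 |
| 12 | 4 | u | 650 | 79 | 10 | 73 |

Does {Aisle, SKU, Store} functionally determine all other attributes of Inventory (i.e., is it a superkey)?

All 12 rows have distinct {Aisle, SKU, Store} values, so {Aisle, SKU, Store} → (all attributes) holds and {Aisle, SKU, Store} is a superkey.

Yes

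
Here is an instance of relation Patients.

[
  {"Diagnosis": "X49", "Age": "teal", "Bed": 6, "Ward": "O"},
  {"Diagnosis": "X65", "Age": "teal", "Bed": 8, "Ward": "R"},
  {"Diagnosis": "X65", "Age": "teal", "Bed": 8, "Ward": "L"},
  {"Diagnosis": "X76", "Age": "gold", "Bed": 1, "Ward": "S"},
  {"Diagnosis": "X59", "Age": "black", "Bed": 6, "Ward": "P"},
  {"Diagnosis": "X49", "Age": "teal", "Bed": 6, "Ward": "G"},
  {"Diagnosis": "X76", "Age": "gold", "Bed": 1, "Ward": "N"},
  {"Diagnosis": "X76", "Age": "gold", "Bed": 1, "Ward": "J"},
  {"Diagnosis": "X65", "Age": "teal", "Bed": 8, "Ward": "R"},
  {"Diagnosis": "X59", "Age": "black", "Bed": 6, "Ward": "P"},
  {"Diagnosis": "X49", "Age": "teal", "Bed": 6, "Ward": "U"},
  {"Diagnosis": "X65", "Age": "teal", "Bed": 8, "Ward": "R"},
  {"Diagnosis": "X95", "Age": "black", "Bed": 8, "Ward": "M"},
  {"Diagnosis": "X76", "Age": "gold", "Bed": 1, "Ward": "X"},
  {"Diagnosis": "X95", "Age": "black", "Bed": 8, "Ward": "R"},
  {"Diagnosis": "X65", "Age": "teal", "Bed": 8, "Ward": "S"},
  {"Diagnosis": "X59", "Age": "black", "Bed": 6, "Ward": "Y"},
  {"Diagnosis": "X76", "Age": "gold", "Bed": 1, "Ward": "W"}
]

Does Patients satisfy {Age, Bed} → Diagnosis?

Yes

(Age=teal, Bed=6): 3 rows → Diagnosis = X49, X49, X49 ✓
(Age=teal, Bed=8): 5 rows → Diagnosis = X65, X65, X65, X65, X65 ✓
(Age=gold, Bed=1): 5 rows → Diagnosis = X76, X76, X76, X76, X76 ✓
(Age=black, Bed=6): 3 rows → Diagnosis = X59, X59, X59 ✓
(Age=black, Bed=8): 2 rows → Diagnosis = X95, X95 ✓
Every {Age, Bed} value is associated with a single Diagnosis value, so {Age, Bed} → Diagnosis holds.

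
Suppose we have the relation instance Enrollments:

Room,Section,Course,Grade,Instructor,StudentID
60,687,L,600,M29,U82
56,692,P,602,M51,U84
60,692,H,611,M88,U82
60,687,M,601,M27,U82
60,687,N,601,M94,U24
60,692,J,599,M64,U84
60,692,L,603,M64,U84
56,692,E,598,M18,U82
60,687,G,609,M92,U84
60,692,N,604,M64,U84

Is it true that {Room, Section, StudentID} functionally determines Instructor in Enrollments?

(Room=60, Section=687, StudentID=U82): 2 rows → Instructor takes values {M29, M27} — violation
(Room=56, Section=692, StudentID=U84): 1 row → Instructor = M51 ✓
(Room=60, Section=692, StudentID=U82): 1 row → Instructor = M88 ✓
(Room=60, Section=687, StudentID=U24): 1 row → Instructor = M94 ✓
(Room=60, Section=692, StudentID=U84): 3 rows → Instructor = M64, M64, M64 ✓
(Room=56, Section=692, StudentID=U82): 1 row → Instructor = M18 ✓
(Room=60, Section=687, StudentID=U84): 1 row → Instructor = M92 ✓
Two rows agree on {Room, Section, StudentID} but differ on Instructor, so {Room, Section, StudentID} -> Instructor does not hold.

No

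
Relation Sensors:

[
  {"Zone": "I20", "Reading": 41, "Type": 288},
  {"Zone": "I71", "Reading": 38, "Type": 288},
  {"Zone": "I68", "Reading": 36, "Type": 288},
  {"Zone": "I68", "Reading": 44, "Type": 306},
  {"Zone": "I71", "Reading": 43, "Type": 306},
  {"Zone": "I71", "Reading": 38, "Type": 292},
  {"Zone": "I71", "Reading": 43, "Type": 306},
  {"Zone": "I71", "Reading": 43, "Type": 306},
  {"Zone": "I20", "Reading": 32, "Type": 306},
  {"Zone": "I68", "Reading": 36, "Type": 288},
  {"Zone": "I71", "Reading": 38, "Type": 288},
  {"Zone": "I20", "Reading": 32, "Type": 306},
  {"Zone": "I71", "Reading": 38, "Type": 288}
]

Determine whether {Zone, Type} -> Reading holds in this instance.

Yes

(Zone=I20, Type=288): 1 row → Reading = 41 ✓
(Zone=I71, Type=288): 3 rows → Reading = 38, 38, 38 ✓
(Zone=I68, Type=288): 2 rows → Reading = 36, 36 ✓
(Zone=I68, Type=306): 1 row → Reading = 44 ✓
(Zone=I71, Type=306): 3 rows → Reading = 43, 43, 43 ✓
(Zone=I71, Type=292): 1 row → Reading = 38 ✓
(Zone=I20, Type=306): 2 rows → Reading = 32, 32 ✓
Every {Zone, Type} value is associated with a single Reading value, so {Zone, Type} -> Reading holds.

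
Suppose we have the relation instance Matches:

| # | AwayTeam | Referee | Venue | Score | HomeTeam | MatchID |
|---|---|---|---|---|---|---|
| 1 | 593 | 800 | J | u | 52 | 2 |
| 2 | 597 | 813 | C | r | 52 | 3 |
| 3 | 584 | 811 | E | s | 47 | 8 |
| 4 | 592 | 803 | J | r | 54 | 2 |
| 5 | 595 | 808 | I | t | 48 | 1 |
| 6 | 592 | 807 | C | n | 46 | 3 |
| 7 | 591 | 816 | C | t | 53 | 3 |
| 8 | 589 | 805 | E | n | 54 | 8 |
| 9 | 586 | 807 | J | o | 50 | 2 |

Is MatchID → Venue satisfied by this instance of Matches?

Yes

MatchID=2: rows 1, 4, 9 → Venue = J, J, J ✓
MatchID=3: rows 2, 6, 7 → Venue = C, C, C ✓
MatchID=8: rows 3, 8 → Venue = E, E ✓
MatchID=1: row 5 → Venue = I ✓
Every MatchID value is associated with a single Venue value, so MatchID → Venue holds.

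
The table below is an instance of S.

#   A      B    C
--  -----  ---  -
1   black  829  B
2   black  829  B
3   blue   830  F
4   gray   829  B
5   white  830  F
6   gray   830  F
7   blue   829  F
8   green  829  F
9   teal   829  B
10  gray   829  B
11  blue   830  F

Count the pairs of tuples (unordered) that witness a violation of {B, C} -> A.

(B=829, C=B): violating pairs (1,4), (1,9), (1,10), (2,4), (2,9), (2,10), (4,9), (9,10) — 8 pairs.
(B=830, C=F): violating pairs (3,5), (3,6), (5,6), (5,11), (6,11) — 5 pairs.
(B=829, C=F): violating pairs (7,8) — 1 pair.

14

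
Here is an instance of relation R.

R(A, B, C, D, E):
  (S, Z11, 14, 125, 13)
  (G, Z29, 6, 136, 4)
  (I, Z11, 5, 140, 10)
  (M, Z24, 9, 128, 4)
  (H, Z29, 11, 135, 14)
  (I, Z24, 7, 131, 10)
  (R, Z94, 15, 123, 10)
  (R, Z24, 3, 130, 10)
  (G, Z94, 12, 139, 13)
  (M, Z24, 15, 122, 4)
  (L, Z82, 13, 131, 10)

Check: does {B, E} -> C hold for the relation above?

No

(B=Z11, E=13): 1 row → C = 14 ✓
(B=Z29, E=4): 1 row → C = 6 ✓
(B=Z11, E=10): 1 row → C = 5 ✓
(B=Z24, E=4): 2 rows → C takes values {9, 15} — violation
(B=Z29, E=14): 1 row → C = 11 ✓
(B=Z24, E=10): 2 rows → C takes values {7, 3} — violation
(B=Z94, E=10): 1 row → C = 15 ✓
(B=Z94, E=13): 1 row → C = 12 ✓
(B=Z82, E=10): 1 row → C = 13 ✓
Two rows agree on {B, E} but differ on C, so {B, E} -> C does not hold.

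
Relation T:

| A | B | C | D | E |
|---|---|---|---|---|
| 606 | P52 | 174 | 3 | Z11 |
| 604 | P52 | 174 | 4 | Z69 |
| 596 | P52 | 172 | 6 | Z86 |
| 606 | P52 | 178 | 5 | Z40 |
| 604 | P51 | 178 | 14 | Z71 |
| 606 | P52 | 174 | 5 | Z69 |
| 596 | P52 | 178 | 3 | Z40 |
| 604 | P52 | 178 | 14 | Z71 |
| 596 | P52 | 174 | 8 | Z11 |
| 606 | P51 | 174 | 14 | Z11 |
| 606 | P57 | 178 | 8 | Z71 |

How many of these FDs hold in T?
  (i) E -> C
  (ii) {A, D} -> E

(i) E -> C: every LHS value maps to a single RHS value — holds.
(ii) {A, D} -> E: (A=606, D=5): 2 rows → E takes values {Z40, Z69} — violation — fails.
1 of the 2 dependencies holds.

1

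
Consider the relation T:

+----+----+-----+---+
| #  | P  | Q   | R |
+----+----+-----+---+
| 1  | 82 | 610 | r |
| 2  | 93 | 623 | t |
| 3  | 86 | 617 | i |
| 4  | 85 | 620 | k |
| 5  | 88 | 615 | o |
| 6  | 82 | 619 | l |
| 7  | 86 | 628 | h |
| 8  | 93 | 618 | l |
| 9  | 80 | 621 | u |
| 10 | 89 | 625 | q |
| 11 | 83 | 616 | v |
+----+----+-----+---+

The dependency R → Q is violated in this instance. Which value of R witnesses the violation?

R=r: row 1 → Q = 610 ✓
R=t: row 2 → Q = 623 ✓
R=i: row 3 → Q = 617 ✓
R=k: row 4 → Q = 620 ✓
R=o: row 5 → Q = 615 ✓
R=l: rows 6, 8 → Q takes values {619, 618} — violation
R=h: row 7 → Q = 628 ✓
R=u: row 9 → Q = 621 ✓
R=q: row 10 → Q = 625 ✓
R=v: row 11 → Q = 616 ✓
The only R value with inconsistent Q is R=l.

l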